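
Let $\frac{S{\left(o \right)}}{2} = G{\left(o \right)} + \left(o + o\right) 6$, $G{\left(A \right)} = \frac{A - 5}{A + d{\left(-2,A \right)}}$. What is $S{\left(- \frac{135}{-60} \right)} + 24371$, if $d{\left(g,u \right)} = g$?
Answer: $24403$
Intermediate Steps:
$G{\left(A \right)} = \frac{-5 + A}{-2 + A}$ ($G{\left(A \right)} = \frac{A - 5}{A - 2} = \frac{-5 + A}{-2 + A}$)
$S{\left(o \right)} = 24 o + \frac{2 \left(-5 + o\right)}{-2 + o}$ ($S{\left(o \right)} = 2 \left(\frac{-5 + o}{-2 + o} + \left(o + o\right) 6\right) = 2 \left(\frac{-5 + o}{-2 + o} + 2 o 6\right) = 2 \left(\frac{-5 + o}{-2 + o} + 12 o\right) = 2 \left(12 o + \frac{-5 + o}{-2 + o}\right) = 24 o + \frac{2 \left(-5 + o\right)}{-2 + o}$)
$S{\left(- \frac{135}{-60} \right)} + 24371 = \frac{2 \left(-5 - 23 \left(- \frac{135}{-60}\right) + 12 \left(- \frac{135}{-60}\right)^{2}\right)}{-2 - \frac{135}{-60}} + 24371 = \frac{2 \left(-5 - 23 \left(\left(-135\right) \left(- \frac{1}{60}\right)\right) + 12 \left(\left(-135\right) \left(- \frac{1}{60}\right)\right)^{2}\right)}{-2 - - \frac{9}{4}} + 24371 = \frac{2 \left(-5 - \frac{207}{4} + 12 \left(\frac{9}{4}\right)^{2}\right)}{-2 + \frac{9}{4}} + 24371 = 2 \frac{1}{\frac{1}{4}} \left(-5 - \frac{207}{4} + 12 \cdot \frac{81}{16}\right) + 24371 = 2 \cdot 4 \left(-5 - \frac{207}{4} + \frac{243}{4}\right) + 24371 = 2 \cdot 4 \cdot 4 + 24371 = 32 + 24371 = 24403$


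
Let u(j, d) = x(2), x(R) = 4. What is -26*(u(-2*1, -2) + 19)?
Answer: -598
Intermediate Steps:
u(j, d) = 4
-26*(u(-2*1, -2) + 19) = -26*(4 + 19) = -26*23 = -598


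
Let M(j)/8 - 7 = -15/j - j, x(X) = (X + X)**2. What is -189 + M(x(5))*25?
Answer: -18819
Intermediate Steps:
x(X) = 4*X**2 (x(X) = (2*X)**2 = 4*X**2)
M(j) = 56 - 120/j - 8*j (M(j) = 56 + 8*(-15/j - j) = 56 + 8*(-j - 15/j) = 56 + (-120/j - 8*j) = 56 - 120/j - 8*j)
-189 + M(x(5))*25 = -189 + (56 - 120/(4*5**2) - 32*5**2)*25 = -189 + (56 - 120/(4*25) - 32*25)*25 = -189 + (56 - 120/100 - 8*100)*25 = -189 + (56 - 120*1/100 - 800)*25 = -189 + (56 - 6/5 - 800)*25 = -189 - 3726/5*25 = -189 - 18630 = -18819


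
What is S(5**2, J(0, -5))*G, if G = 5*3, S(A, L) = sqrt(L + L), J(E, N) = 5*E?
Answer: 0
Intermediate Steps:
S(A, L) = sqrt(2)*sqrt(L) (S(A, L) = sqrt(2*L) = sqrt(2)*sqrt(L))
G = 15
S(5**2, J(0, -5))*G = (sqrt(2)*sqrt(5*0))*15 = (sqrt(2)*sqrt(0))*15 = (sqrt(2)*0)*15 = 0*15 = 0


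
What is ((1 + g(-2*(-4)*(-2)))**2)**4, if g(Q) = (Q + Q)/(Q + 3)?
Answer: 16815125390625/815730721 ≈ 20614.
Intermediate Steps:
g(Q) = 2*Q/(3 + Q) (g(Q) = (2*Q)/(3 + Q) = 2*Q/(3 + Q))
((1 + g(-2*(-4)*(-2)))**2)**4 = ((1 + 2*(-2*(-4)*(-2))/(3 - 2*(-4)*(-2)))**2)**4 = ((1 + 2*(8*(-2))/(3 + 8*(-2)))**2)**4 = ((1 + 2*(-16)/(3 - 16))**2)**4 = ((1 + 2*(-16)/(-13))**2)**4 = ((1 + 2*(-16)*(-1/13))**2)**4 = ((1 + 32/13)**2)**4 = ((45/13)**2)**4 = (2025/169)**4 = 16815125390625/815730721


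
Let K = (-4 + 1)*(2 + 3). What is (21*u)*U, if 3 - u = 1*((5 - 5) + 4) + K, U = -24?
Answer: -7056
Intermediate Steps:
K = -15 (K = -3*5 = -15)
u = 14 (u = 3 - (1*((5 - 5) + 4) - 15) = 3 - (1*(0 + 4) - 15) = 3 - (1*4 - 15) = 3 - (4 - 15) = 3 - 1*(-11) = 3 + 11 = 14)
(21*u)*U = (21*14)*(-24) = 294*(-24) = -7056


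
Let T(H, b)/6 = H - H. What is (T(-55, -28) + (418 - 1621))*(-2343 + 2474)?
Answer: -157593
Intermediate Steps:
T(H, b) = 0 (T(H, b) = 6*(H - H) = 6*0 = 0)
(T(-55, -28) + (418 - 1621))*(-2343 + 2474) = (0 + (418 - 1621))*(-2343 + 2474) = (0 - 1203)*131 = -1203*131 = -157593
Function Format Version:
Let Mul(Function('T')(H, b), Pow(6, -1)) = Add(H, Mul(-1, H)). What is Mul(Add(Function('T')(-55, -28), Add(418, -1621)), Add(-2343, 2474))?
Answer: -157593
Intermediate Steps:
Function('T')(H, b) = 0 (Function('T')(H, b) = Mul(6, Add(H, Mul(-1, H))) = Mul(6, 0) = 0)
Mul(Add(Function('T')(-55, -28), Add(418, -1621)), Add(-2343, 2474)) = Mul(Add(0, Add(418, -1621)), Add(-2343, 2474)) = Mul(Add(0, -1203), 131) = Mul(-1203, 131) = -157593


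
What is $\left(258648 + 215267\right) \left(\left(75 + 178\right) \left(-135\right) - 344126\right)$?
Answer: $-179273040115$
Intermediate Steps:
$\left(258648 + 215267\right) \left(\left(75 + 178\right) \left(-135\right) - 344126\right) = 473915 \left(253 \left(-135\right) - 344126\right) = 473915 \left(-34155 - 344126\right) = 473915 \left(-378281\right) = -179273040115$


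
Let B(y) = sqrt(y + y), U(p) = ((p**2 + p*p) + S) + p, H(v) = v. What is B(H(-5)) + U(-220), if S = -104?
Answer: 96476 + I*sqrt(10) ≈ 96476.0 + 3.1623*I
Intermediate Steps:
U(p) = -104 + p + 2*p**2 (U(p) = ((p**2 + p*p) - 104) + p = ((p**2 + p**2) - 104) + p = (2*p**2 - 104) + p = (-104 + 2*p**2) + p = -104 + p + 2*p**2)
B(y) = sqrt(2)*sqrt(y) (B(y) = sqrt(2*y) = sqrt(2)*sqrt(y))
B(H(-5)) + U(-220) = sqrt(2)*sqrt(-5) + (-104 - 220 + 2*(-220)**2) = sqrt(2)*(I*sqrt(5)) + (-104 - 220 + 2*48400) = I*sqrt(10) + (-104 - 220 + 96800) = I*sqrt(10) + 96476 = 96476 + I*sqrt(10)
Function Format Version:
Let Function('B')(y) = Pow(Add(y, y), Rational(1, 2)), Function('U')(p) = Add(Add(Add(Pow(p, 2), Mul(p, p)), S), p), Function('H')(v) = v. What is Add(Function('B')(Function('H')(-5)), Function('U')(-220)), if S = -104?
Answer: Add(96476, Mul(I, Pow(10, Rational(1, 2)))) ≈ Add(96476., Mul(3.1623, I))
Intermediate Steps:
Function('U')(p) = Add(-104, p, Mul(2, Pow(p, 2))) (Function('U')(p) = Add(Add(Add(Pow(p, 2), Mul(p, p)), -104), p) = Add(Add(Add(Pow(p, 2), Pow(p, 2)), -104), p) = Add(Add(Mul(2, Pow(p, 2)), -104), p) = Add(Add(-104, Mul(2, Pow(p, 2))), p) = Add(-104, p, Mul(2, Pow(p, 2))))
Function('B')(y) = Mul(Pow(2, Rational(1, 2)), Pow(y, Rational(1, 2))) (Function('B')(y) = Pow(Mul(2, y), Rational(1, 2)) = Mul(Pow(2, Rational(1, 2)), Pow(y, Rational(1, 2))))
Add(Function('B')(Function('H')(-5)), Function('U')(-220)) = Add(Mul(Pow(2, Rational(1, 2)), Pow(-5, Rational(1, 2))), Add(-104, -220, Mul(2, Pow(-220, 2)))) = Add(Mul(Pow(2, Rational(1, 2)), Mul(I, Pow(5, Rational(1, 2)))), Add(-104, -220, Mul(2, 48400))) = Add(Mul(I, Pow(10, Rational(1, 2))), Add(-104, -220, 96800)) = Add(Mul(I, Pow(10, Rational(1, 2))), 96476) = Add(96476, Mul(I, Pow(10, Rational(1, 2))))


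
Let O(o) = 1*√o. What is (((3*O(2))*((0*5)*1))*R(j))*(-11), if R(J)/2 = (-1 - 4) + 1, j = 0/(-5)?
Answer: 0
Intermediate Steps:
j = 0 (j = 0*(-⅕) = 0)
O(o) = √o
R(J) = -8 (R(J) = 2*((-1 - 4) + 1) = 2*(-5 + 1) = 2*(-4) = -8)
(((3*O(2))*((0*5)*1))*R(j))*(-11) = (((3*√2)*((0*5)*1))*(-8))*(-11) = (((3*√2)*(0*1))*(-8))*(-11) = (((3*√2)*0)*(-8))*(-11) = (0*(-8))*(-11) = 0*(-11) = 0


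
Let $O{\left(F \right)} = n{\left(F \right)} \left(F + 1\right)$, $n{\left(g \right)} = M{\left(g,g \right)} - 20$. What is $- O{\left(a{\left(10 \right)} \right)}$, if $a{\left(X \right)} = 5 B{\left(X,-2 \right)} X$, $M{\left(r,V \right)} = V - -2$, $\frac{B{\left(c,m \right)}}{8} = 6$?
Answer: $-5719182$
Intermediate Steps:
$B{\left(c,m \right)} = 48$ ($B{\left(c,m \right)} = 8 \cdot 6 = 48$)
$M{\left(r,V \right)} = 2 + V$ ($M{\left(r,V \right)} = V + 2 = 2 + V$)
$n{\left(g \right)} = -18 + g$ ($n{\left(g \right)} = \left(2 + g\right) - 20 = -18 + g$)
$a{\left(X \right)} = 240 X$ ($a{\left(X \right)} = 5 \cdot 48 X = 240 X$)
$O{\left(F \right)} = \left(1 + F\right) \left(-18 + F\right)$ ($O{\left(F \right)} = \left(-18 + F\right) \left(F + 1\right) = \left(-18 + F\right) \left(1 + F\right) = \left(1 + F\right) \left(-18 + F\right)$)
$- O{\left(a{\left(10 \right)} \right)} = - \left(1 + 240 \cdot 10\right) \left(-18 + 240 \cdot 10\right) = - \left(1 + 2400\right) \left(-18 + 2400\right) = - 2401 \cdot 2382 = \left(-1\right) 5719182 = -5719182$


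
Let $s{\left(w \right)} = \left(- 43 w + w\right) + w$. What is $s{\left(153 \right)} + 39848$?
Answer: $33575$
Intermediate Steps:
$s{\left(w \right)} = - 41 w$ ($s{\left(w \right)} = - 42 w + w = - 41 w$)
$s{\left(153 \right)} + 39848 = \left(-41\right) 153 + 39848 = -6273 + 39848 = 33575$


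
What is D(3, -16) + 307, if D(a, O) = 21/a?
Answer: 314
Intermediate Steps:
D(3, -16) + 307 = 21/3 + 307 = 21*(⅓) + 307 = 7 + 307 = 314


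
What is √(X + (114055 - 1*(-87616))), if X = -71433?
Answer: √130238 ≈ 360.88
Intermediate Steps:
√(X + (114055 - 1*(-87616))) = √(-71433 + (114055 - 1*(-87616))) = √(-71433 + (114055 + 87616)) = √(-71433 + 201671) = √130238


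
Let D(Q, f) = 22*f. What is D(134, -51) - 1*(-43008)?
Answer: 41886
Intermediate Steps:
D(134, -51) - 1*(-43008) = 22*(-51) - 1*(-43008) = -1122 + 43008 = 41886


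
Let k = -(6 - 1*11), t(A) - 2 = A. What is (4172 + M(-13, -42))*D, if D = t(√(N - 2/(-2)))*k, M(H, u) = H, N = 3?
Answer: 83180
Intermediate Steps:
t(A) = 2 + A
k = 5 (k = -(6 - 11) = -1*(-5) = 5)
D = 20 (D = (2 + √(3 - 2/(-2)))*5 = (2 + √(3 - 2*(-½)))*5 = (2 + √(3 + 1))*5 = (2 + √4)*5 = (2 + 2)*5 = 4*5 = 20)
(4172 + M(-13, -42))*D = (4172 - 13)*20 = 4159*20 = 83180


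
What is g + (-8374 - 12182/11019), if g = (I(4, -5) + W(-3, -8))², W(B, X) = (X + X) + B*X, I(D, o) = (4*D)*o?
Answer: -35162792/11019 ≈ -3191.1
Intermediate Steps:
I(D, o) = 4*D*o
W(B, X) = 2*X + B*X
g = 5184 (g = (4*4*(-5) - 8*(2 - 3))² = (-80 - 8*(-1))² = (-80 + 8)² = (-72)² = 5184)
g + (-8374 - 12182/11019) = 5184 + (-8374 - 12182/11019) = 5184 - 92285288/11019 = -35162792/11019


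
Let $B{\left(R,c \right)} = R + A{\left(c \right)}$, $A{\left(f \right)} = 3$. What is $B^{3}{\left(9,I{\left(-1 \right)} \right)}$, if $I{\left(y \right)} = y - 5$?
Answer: $1728$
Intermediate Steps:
$I{\left(y \right)} = -5 + y$
$B{\left(R,c \right)} = 3 + R$ ($B{\left(R,c \right)} = R + 3 = 3 + R$)
$B^{3}{\left(9,I{\left(-1 \right)} \right)} = \left(3 + 9\right)^{3} = 12^{3} = 1728$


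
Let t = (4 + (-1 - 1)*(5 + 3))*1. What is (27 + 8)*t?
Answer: -420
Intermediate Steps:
t = -12 (t = (4 - 2*8)*1 = (4 - 16)*1 = -12*1 = -12)
(27 + 8)*t = (27 + 8)*(-12) = 35*(-12) = -420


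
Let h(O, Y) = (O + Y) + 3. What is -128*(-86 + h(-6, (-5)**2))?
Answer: 8192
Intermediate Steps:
h(O, Y) = 3 + O + Y
-128*(-86 + h(-6, (-5)**2)) = -128*(-86 + (3 - 6 + (-5)**2)) = -128*(-86 + (3 - 6 + 25)) = -128*(-86 + 22) = -128*(-64) = 8192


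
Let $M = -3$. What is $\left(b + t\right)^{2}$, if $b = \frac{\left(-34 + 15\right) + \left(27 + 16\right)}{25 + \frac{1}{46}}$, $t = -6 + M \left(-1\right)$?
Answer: $\frac{5517801}{1324801} \approx 4.165$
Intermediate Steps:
$t = -3$ ($t = -6 - -3 = -6 + 3 = -3$)
$b = \frac{1104}{1151}$ ($b = \frac{-19 + 43}{25 + \frac{1}{46}} = \frac{24}{\frac{1151}{46}} = 24 \cdot \frac{46}{1151} = \frac{1104}{1151} \approx 0.95917$)
$\left(b + t\right)^{2} = \left(\frac{1104}{1151} - 3\right)^{2} = \left(- \frac{2349}{1151}\right)^{2} = \frac{5517801}{1324801}$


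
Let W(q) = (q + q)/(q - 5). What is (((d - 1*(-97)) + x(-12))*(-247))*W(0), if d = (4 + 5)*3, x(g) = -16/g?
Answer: 0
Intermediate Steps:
d = 27 (d = 9*3 = 27)
W(q) = 2*q/(-5 + q) (W(q) = (2*q)/(-5 + q) = 2*q/(-5 + q))
(((d - 1*(-97)) + x(-12))*(-247))*W(0) = (((27 - 1*(-97)) - 16/(-12))*(-247))*(2*0/(-5 + 0)) = (((27 + 97) - 16*(-1/12))*(-247))*(2*0/(-5)) = ((124 + 4/3)*(-247))*(2*0*(-1/5)) = ((376/3)*(-247))*0 = -92872/3*0 = 0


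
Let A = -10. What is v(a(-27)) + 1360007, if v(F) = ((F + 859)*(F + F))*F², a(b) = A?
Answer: -337993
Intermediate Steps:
a(b) = -10
v(F) = 2*F³*(859 + F) (v(F) = ((859 + F)*(2*F))*F² = (2*F*(859 + F))*F² = 2*F³*(859 + F))
v(a(-27)) + 1360007 = 2*(-10)³*(859 - 10) + 1360007 = 2*(-1000)*849 + 1360007 = -1698000 + 1360007 = -337993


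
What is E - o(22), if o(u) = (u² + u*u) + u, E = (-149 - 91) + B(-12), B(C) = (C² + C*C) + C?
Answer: -954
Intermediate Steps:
B(C) = C + 2*C² (B(C) = (C² + C²) + C = 2*C² + C = C + 2*C²)
E = 36 (E = (-149 - 91) - 12*(1 + 2*(-12)) = -240 - 12*(1 - 24) = -240 - 12*(-23) = -240 + 276 = 36)
o(u) = u + 2*u² (o(u) = (u² + u²) + u = 2*u² + u = u + 2*u²)
E - o(22) = 36 - 22*(1 + 2*22) = 36 - 22*(1 + 44) = 36 - 22*45 = 36 - 1*990 = 36 - 990 = -954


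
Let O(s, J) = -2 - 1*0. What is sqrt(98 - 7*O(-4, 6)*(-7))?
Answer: 0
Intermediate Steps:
O(s, J) = -2 (O(s, J) = -2 + 0 = -2)
sqrt(98 - 7*O(-4, 6)*(-7)) = sqrt(98 - 7*(-2)*(-7)) = sqrt(98 + 14*(-7)) = sqrt(98 - 98) = sqrt(0) = 0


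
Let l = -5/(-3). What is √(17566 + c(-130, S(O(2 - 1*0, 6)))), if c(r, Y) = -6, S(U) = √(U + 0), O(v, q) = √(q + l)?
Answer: 2*√4390 ≈ 132.51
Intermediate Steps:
l = 5/3 (l = -5*(-⅓) = 5/3 ≈ 1.6667)
O(v, q) = √(5/3 + q) (O(v, q) = √(q + 5/3) = √(5/3 + q))
S(U) = √U
√(17566 + c(-130, S(O(2 - 1*0, 6)))) = √(17566 - 6) = √17560 = 2*√4390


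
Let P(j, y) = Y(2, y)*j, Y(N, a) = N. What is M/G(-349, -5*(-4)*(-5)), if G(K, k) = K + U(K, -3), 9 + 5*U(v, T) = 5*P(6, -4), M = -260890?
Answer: 93175/121 ≈ 770.04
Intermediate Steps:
P(j, y) = 2*j
U(v, T) = 51/5 (U(v, T) = -9/5 + (5*(2*6))/5 = -9/5 + (5*12)/5 = -9/5 + (⅕)*60 = -9/5 + 12 = 51/5)
G(K, k) = 51/5 + K (G(K, k) = K + 51/5 = 51/5 + K)
M/G(-349, -5*(-4)*(-5)) = -260890/(51/5 - 349) = -260890/(-1694/5) = -260890*(-5/1694) = 93175/121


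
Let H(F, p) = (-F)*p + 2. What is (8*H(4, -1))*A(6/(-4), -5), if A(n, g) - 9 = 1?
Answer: 480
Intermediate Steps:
A(n, g) = 10 (A(n, g) = 9 + 1 = 10)
H(F, p) = 2 - F*p (H(F, p) = -F*p + 2 = 2 - F*p)
(8*H(4, -1))*A(6/(-4), -5) = (8*(2 - 1*4*(-1)))*10 = (8*(2 + 4))*10 = (8*6)*10 = 48*10 = 480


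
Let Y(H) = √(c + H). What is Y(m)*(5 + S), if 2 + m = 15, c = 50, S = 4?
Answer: 27*√7 ≈ 71.435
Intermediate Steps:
m = 13 (m = -2 + 15 = 13)
Y(H) = √(50 + H)
Y(m)*(5 + S) = √(50 + 13)*(5 + 4) = √63*9 = (3*√7)*9 = 27*√7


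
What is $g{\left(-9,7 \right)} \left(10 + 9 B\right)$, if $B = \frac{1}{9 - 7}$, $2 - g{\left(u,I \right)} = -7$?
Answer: $\frac{261}{2} \approx 130.5$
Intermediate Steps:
$g{\left(u,I \right)} = 9$ ($g{\left(u,I \right)} = 2 - -7 = 2 + 7 = 9$)
$B = \frac{1}{2} \approx 0.5$
$g{\left(-9,7 \right)} \left(10 + 9 B\right) = 9 \left(10 + 9 \cdot \frac{1}{2}\right) = 9 \left(10 + \frac{9}{2}\right) = 9 \cdot \frac{29}{2} = \frac{261}{2}$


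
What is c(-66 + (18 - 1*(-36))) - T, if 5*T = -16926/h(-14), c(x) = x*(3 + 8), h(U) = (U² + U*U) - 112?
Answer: -11991/100 ≈ -119.91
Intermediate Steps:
h(U) = -112 + 2*U² (h(U) = (U² + U²) - 112 = 2*U² - 112 = -112 + 2*U²)
c(x) = 11*x (c(x) = x*11 = 11*x)
T = -1209/100 (T = (-16926/(-112 + 2*(-14)²))/5 = (-16926/(-112 + 2*196))/5 = (-16926/(-112 + 392))/5 = (-16926/280)/5 = (-16926*1/280)/5 = (⅕)*(-1209/20) = -1209/100 ≈ -12.090)
c(-66 + (18 - 1*(-36))) - T = 11*(-66 + (18 - 1*(-36))) - 1*(-1209/100) = 11*(-66 + (18 + 36)) + 1209/100 = 11*(-66 + 54) + 1209/100 = 11*(-12) + 1209/100 = -132 + 1209/100 = -11991/100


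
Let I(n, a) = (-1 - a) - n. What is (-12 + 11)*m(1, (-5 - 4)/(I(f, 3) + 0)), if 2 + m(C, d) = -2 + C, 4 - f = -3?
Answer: 3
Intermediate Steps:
f = 7 (f = 4 - 1*(-3) = 4 + 3 = 7)
I(n, a) = -1 - a - n
m(C, d) = -4 + C (m(C, d) = -2 + (-2 + C) = -4 + C)
(-12 + 11)*m(1, (-5 - 4)/(I(f, 3) + 0)) = (-12 + 11)*(-4 + 1) = -1*(-3) = 3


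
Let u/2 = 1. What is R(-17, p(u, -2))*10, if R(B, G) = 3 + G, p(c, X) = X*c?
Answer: -10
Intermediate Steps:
u = 2 (u = 2*1 = 2)
R(-17, p(u, -2))*10 = (3 - 2*2)*10 = (3 - 4)*10 = -1*10 = -10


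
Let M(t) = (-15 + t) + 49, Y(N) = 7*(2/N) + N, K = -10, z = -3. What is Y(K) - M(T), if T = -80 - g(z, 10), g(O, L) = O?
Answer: 158/5 ≈ 31.600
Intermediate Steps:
T = -77 (T = -80 - 1*(-3) = -80 + 3 = -77)
Y(N) = N + 14/N (Y(N) = 14/N + N = N + 14/N)
M(t) = 34 + t
Y(K) - M(T) = (-10 + 14/(-10)) - (34 - 77) = (-10 + 14*(-1/10)) - 1*(-43) = (-10 - 7/5) + 43 = -57/5 + 43 = 158/5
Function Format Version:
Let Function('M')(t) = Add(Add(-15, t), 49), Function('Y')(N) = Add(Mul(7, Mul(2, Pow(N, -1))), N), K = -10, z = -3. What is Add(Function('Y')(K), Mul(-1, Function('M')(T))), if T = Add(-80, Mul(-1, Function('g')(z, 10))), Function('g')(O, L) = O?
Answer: Rational(158, 5) ≈ 31.600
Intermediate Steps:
T = -77 (T = Add(-80, Mul(-1, -3)) = Add(-80, 3) = -77)
Function('Y')(N) = Add(N, Mul(14, Pow(N, -1))) (Function('Y')(N) = Add(Mul(14, Pow(N, -1)), N) = Add(N, Mul(14, Pow(N, -1))))
Function('M')(t) = Add(34, t)
Add(Function('Y')(K), Mul(-1, Function('M')(T))) = Add(Add(-10, Mul(14, Pow(-10, -1))), Mul(-1, Add(34, -77))) = Add(Add(-10, Mul(14, Rational(-1, 10))), Mul(-1, -43)) = Add(Add(-10, Rational(-7, 5)), 43) = Add(Rational(-57, 5), 43) = Rational(158, 5)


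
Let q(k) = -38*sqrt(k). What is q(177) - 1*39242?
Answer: -39242 - 38*sqrt(177) ≈ -39748.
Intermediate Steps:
q(177) - 1*39242 = -38*sqrt(177) - 1*39242 = -38*sqrt(177) - 39242 = -39242 - 38*sqrt(177)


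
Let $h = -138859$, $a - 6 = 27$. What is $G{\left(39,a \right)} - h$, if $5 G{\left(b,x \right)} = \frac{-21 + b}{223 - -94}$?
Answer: $\frac{220091533}{1585} \approx 1.3886 \cdot 10^{5}$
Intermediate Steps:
$a = 33$ ($a = 6 + 27 = 33$)
$G{\left(b,x \right)} = - \frac{21}{1585} + \frac{b}{1585}$ ($G{\left(b,x \right)} = \frac{\left(-21 + b\right) \frac{1}{223 - -94}}{5} = \frac{\left(-21 + b\right) \frac{1}{223 + \left(-11 + 105\right)}}{5} = \frac{\left(-21 + b\right) \frac{1}{223 + 94}}{5} = \frac{\left(-21 + b\right) \frac{1}{317}}{5} = \frac{- \frac{21}{317} + \frac{b}{317}}{5} = - \frac{21}{1585} + \frac{b}{1585}$)
$G{\left(39,a \right)} - h = \left(- \frac{21}{1585} + \frac{1}{1585} \cdot 39\right) - -138859 = \left(- \frac{21}{1585} + \frac{39}{1585}\right) + 138859 = \frac{18}{1585} + 138859 = \frac{220091533}{1585}$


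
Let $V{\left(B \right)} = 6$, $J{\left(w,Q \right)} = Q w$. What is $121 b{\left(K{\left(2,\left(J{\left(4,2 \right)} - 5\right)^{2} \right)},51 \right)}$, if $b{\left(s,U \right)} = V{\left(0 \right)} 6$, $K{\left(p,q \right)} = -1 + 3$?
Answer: $4356$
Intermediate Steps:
$K{\left(p,q \right)} = 2$
$b{\left(s,U \right)} = 36$ ($b{\left(s,U \right)} = 6 \cdot 6 = 36$)
$121 b{\left(K{\left(2,\left(J{\left(4,2 \right)} - 5\right)^{2} \right)},51 \right)} = 121 \cdot 36 = 4356$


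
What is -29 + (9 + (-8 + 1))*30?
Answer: 31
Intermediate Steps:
-29 + (9 + (-8 + 1))*30 = -29 + (9 - 7)*30 = -29 + 2*30 = -29 + 60 = 31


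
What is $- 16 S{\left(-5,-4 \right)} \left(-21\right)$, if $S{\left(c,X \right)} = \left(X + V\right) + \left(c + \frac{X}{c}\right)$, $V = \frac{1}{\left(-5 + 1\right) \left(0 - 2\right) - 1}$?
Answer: $- \frac{13536}{5} \approx -2707.2$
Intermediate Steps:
$V = \frac{1}{7}$ ($V = \frac{1}{\left(-4\right) \left(-2\right) - 1} = \frac{1}{8 - 1} = \frac{1}{7} \approx 0.14286$)
$S{\left(c,X \right)} = \frac{1}{7} + X + c + \frac{X}{c}$ ($S{\left(c,X \right)} = \left(X + \frac{1}{7}\right) + \left(c + \frac{X}{c}\right) = \left(\frac{1}{7} + X\right) + \left(c + \frac{X}{c}\right) = \frac{1}{7} + X + c + \frac{X}{c}$)
$- 16 S{\left(-5,-4 \right)} \left(-21\right) = - 16 \left(\frac{1}{7} - 4 - 5 - \frac{4}{-5}\right) \left(-21\right) = - 16 \left(\frac{1}{7} - 4 - 5 - - \frac{4}{5}\right) \left(-21\right) = - 16 \left(\frac{1}{7} - 4 - 5 + \frac{4}{5}\right) \left(-21\right) = \left(-16\right) \left(- \frac{282}{35}\right) \left(-21\right) = \frac{4512}{35} \left(-21\right) = - \frac{13536}{5}$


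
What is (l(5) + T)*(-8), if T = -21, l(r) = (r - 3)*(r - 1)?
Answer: 104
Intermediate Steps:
l(r) = (-1 + r)*(-3 + r) (l(r) = (-3 + r)*(-1 + r) = (-1 + r)*(-3 + r))
(l(5) + T)*(-8) = ((3 + 5² - 4*5) - 21)*(-8) = ((3 + 25 - 20) - 21)*(-8) = (8 - 21)*(-8) = -13*(-8) = 104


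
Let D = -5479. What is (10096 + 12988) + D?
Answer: 17605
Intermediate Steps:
(10096 + 12988) + D = (10096 + 12988) - 5479 = 23084 - 5479 = 17605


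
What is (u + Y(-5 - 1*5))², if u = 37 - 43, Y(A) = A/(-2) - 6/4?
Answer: 25/4 ≈ 6.2500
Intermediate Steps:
Y(A) = -3/2 - A/2 (Y(A) = A*(-½) - 6*¼ = -A/2 - 3/2 = -3/2 - A/2)
u = -6
(u + Y(-5 - 1*5))² = (-6 + (-3/2 - (-5 - 1*5)/2))² = (-6 + (-3/2 - (-5 - 5)/2))² = (-6 + (-3/2 - ½*(-10)))² = (-6 + (-3/2 + 5))² = (-6 + 7/2)² = (-5/2)² = 25/4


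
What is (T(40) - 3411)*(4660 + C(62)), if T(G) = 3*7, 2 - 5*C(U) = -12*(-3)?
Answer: -15774348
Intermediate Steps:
C(U) = -34/5 (C(U) = ⅖ - (-1)*12*(-3)/5 = ⅖ - (-1)*(-36)/5 = ⅖ - ⅕*36 = ⅖ - 36/5 = -34/5)
T(G) = 21
(T(40) - 3411)*(4660 + C(62)) = (21 - 3411)*(4660 - 34/5) = -3390*23266/5 = -15774348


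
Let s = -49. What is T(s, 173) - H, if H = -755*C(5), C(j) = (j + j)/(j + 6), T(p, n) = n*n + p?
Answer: 336230/11 ≈ 30566.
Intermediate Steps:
T(p, n) = p + n² (T(p, n) = n² + p = p + n²)
C(j) = 2*j/(6 + j) (C(j) = (2*j)/(6 + j) = 2*j/(6 + j))
H = -7550/11 (H = -1510*5/(6 + 5) = -1510*5/11 = -755*10/11 = -7550/11 ≈ -686.36)
T(s, 173) - H = (-49 + 173²) - 1*(-7550/11) = (-49 + 29929) + 7550/11 = 29880 + 7550/11 = 336230/11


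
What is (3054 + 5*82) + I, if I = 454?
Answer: 3918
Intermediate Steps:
(3054 + 5*82) + I = (3054 + 5*82) + 454 = (3054 + 410) + 454 = 3464 + 454 = 3918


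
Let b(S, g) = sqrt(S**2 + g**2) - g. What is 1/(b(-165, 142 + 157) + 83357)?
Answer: 41529/3449257369 - sqrt(116626)/6898514738 ≈ 1.1990e-5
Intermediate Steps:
1/(b(-165, 142 + 157) + 83357) = 1/((sqrt((-165)**2 + (142 + 157)**2) - (142 + 157)) + 83357) = 1/((sqrt(27225 + 299**2) - 1*299) + 83357) = 1/((sqrt(27225 + 89401) - 299) + 83357) = 1/((sqrt(116626) - 299) + 83357) = 1/((-299 + sqrt(116626)) + 83357) = 1/(83058 + sqrt(116626))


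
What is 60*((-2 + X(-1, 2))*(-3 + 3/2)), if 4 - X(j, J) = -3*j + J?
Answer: 270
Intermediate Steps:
X(j, J) = 4 - J + 3*j (X(j, J) = 4 - (-3*j + J) = 4 - (J - 3*j) = 4 + (-J + 3*j) = 4 - J + 3*j)
60*((-2 + X(-1, 2))*(-3 + 3/2)) = 60*((-2 + (4 - 1*2 + 3*(-1)))*(-3 + 3/2)) = 60*((-2 + (4 - 2 - 3))*(-3 + 3*(½))) = 60*((-2 - 1)*(-3 + 3/2)) = 60*(-3*(-3/2)) = 60*(9/2) = 270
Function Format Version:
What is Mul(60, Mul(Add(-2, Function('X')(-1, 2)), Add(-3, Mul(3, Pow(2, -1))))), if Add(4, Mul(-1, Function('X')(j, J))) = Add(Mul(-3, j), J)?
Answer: 270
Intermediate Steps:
Function('X')(j, J) = Add(4, Mul(-1, J), Mul(3, j)) (Function('X')(j, J) = Add(4, Mul(-1, Add(Mul(-3, j), J))) = Add(4, Mul(-1, Add(J, Mul(-3, j)))) = Add(4, Add(Mul(-1, J), Mul(3, j))) = Add(4, Mul(-1, J), Mul(3, j)))
Mul(60, Mul(Add(-2, Function('X')(-1, 2)), Add(-3, Mul(3, Pow(2, -1))))) = Mul(60, Mul(Add(-2, Add(4, Mul(-1, 2), Mul(3, -1))), Add(-3, Mul(3, Pow(2, -1))))) = Mul(60, Mul(Add(-2, Add(4, -2, -3)), Add(-3, Mul(3, Rational(1, 2))))) = Mul(60, Mul(Add(-2, -1), Add(-3, Rational(3, 2)))) = Mul(60, Mul(-3, Rational(-3, 2))) = Mul(60, Rational(9, 2)) = 270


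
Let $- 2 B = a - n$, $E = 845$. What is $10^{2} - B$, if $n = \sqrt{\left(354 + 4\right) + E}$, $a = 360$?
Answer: $280 - \frac{\sqrt{1203}}{2} \approx 262.66$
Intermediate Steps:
$n = \sqrt{1203}$ ($n = \sqrt{\left(354 + 4\right) + 845} = \sqrt{358 + 845} = \sqrt{1203} \approx 34.684$)
$B = -180 + \frac{\sqrt{1203}}{2}$ ($B = - \frac{360 - \sqrt{1203}}{2} = -180 + \frac{\sqrt{1203}}{2} \approx -162.66$)
$10^{2} - B = 10^{2} - \left(-180 + \frac{\sqrt{1203}}{2}\right) = 100 + \left(180 - \frac{\sqrt{1203}}{2}\right) = 280 - \frac{\sqrt{1203}}{2}$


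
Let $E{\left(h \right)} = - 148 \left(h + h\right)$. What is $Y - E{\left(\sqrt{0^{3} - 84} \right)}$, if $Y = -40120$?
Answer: $-40120 + 592 i \sqrt{21} \approx -40120.0 + 2712.9 i$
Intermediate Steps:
$E{\left(h \right)} = - 296 h$ ($E{\left(h \right)} = - 148 \cdot 2 h = - 296 h$)
$Y - E{\left(\sqrt{0^{3} - 84} \right)} = -40120 - - 296 \sqrt{0^{3} - 84} = -40120 - - 296 \sqrt{0 - 84} = -40120 - - 296 \sqrt{-84} = -40120 - - 296 \cdot 2 i \sqrt{21} = -40120 - - 592 i \sqrt{21} = -40120 + 592 i \sqrt{21}$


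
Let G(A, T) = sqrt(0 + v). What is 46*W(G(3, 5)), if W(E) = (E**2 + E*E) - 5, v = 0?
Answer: -230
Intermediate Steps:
G(A, T) = 0 (G(A, T) = sqrt(0 + 0) = sqrt(0) = 0)
W(E) = -5 + 2*E**2 (W(E) = (E**2 + E**2) - 5 = 2*E**2 - 5 = -5 + 2*E**2)
46*W(G(3, 5)) = 46*(-5 + 2*0**2) = 46*(-5 + 2*0) = 46*(-5 + 0) = 46*(-5) = -230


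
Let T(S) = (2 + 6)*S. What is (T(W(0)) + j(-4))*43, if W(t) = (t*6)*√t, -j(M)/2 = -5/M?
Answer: -215/2 ≈ -107.50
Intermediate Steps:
j(M) = 10/M (j(M) = -(-10)/M = 10/M)
W(t) = 6*t^(3/2) (W(t) = (6*t)*√t = 6*t^(3/2))
T(S) = 8*S
(T(W(0)) + j(-4))*43 = (8*(6*0^(3/2)) + 10/(-4))*43 = (8*(6*0) + 10*(-¼))*43 = (8*0 - 5/2)*43 = (0 - 5/2)*43 = -5/2*43 = -215/2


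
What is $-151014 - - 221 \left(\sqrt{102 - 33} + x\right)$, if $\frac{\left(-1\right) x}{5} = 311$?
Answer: $-494669 + 221 \sqrt{69} \approx -4.9283 \cdot 10^{5}$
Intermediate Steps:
$x = -1555$ ($x = \left(-5\right) 311 = -1555$)
$-151014 - - 221 \left(\sqrt{102 - 33} + x\right) = -151014 - - 221 \left(\sqrt{102 - 33} - 1555\right) = -151014 - - 221 \left(\sqrt{69} - 1555\right) = -151014 - - 221 \left(-1555 + \sqrt{69}\right) = -151014 - \left(343655 - 221 \sqrt{69}\right) = -494669 + 221 \sqrt{69}$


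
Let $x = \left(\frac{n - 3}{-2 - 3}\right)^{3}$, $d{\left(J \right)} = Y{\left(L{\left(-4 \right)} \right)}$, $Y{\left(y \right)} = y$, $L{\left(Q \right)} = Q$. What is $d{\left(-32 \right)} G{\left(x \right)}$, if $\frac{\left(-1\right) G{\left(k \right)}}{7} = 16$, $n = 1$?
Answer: $448$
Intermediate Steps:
$d{\left(J \right)} = -4$
$x = \frac{8}{125}$ ($x = \left(\frac{1 - 3}{-2 - 3}\right)^{3} = \left(- \frac{2}{-5}\right)^{3} = \left(\left(-2\right) \left(- \frac{1}{5}\right)\right)^{3} = \left(\frac{2}{5}\right)^{3} = \frac{8}{125} \approx 0.064$)
$G{\left(k \right)} = -112$ ($G{\left(k \right)} = \left(-7\right) 16 = -112$)
$d{\left(-32 \right)} G{\left(x \right)} = \left(-4\right) \left(-112\right) = 448$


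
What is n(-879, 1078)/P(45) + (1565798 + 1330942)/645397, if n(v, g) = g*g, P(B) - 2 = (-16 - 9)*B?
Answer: -746752488328/724780831 ≈ -1030.3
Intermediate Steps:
P(B) = 2 - 25*B (P(B) = 2 + (-16 - 9)*B = 2 - 25*B)
n(v, g) = g**2
n(-879, 1078)/P(45) + (1565798 + 1330942)/645397 = 1078**2/(2 - 25*45) + (1565798 + 1330942)/645397 = 1162084/(2 - 1125) + 2896740*(1/645397) = 1162084/(-1123) + 2896740/645397 = 1162084*(-1/1123) + 2896740/645397 = -1162084/1123 + 2896740/645397 = -746752488328/724780831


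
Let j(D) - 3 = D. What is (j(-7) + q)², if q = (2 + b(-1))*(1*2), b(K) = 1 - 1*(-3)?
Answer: 64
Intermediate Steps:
j(D) = 3 + D
b(K) = 4 (b(K) = 1 + 3 = 4)
q = 12 (q = (2 + 4)*(1*2) = 6*2 = 12)
(j(-7) + q)² = ((3 - 7) + 12)² = (-4 + 12)² = 8² = 64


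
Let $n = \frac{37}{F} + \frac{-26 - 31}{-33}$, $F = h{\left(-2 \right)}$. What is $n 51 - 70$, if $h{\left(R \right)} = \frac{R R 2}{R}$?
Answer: $- \frac{19961}{44} \approx -453.66$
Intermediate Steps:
$h{\left(R \right)} = 2 R$ ($h{\left(R \right)} = \frac{R^{2} \cdot 2}{R} = \frac{2 R^{2}}{R} = 2 R$)
$F = -4$ ($F = 2 \left(-2\right) = -4$)
$n = - \frac{331}{44}$ ($n = \frac{37}{-4} + \frac{-26 - 31}{-33} = 37 \left(- \frac{1}{4}\right) + \left(-26 - 31\right) \left(- \frac{1}{33}\right) = - \frac{37}{4} - - \frac{19}{11} = - \frac{37}{4} + \frac{19}{11} = - \frac{331}{44} \approx -7.5227$)
$n 51 - 70 = \left(- \frac{331}{44}\right) 51 - 70 = - \frac{16881}{44} - 70 = - \frac{19961}{44}$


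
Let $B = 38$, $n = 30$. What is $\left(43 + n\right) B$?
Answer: $2774$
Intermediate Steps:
$\left(43 + n\right) B = \left(43 + 30\right) 38 = 73 \cdot 38 = 2774$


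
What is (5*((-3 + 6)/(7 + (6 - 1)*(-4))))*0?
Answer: 0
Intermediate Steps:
(5*((-3 + 6)/(7 + (6 - 1)*(-4))))*0 = (5*(3/(7 + 5*(-4))))*0 = (5*(3/(7 - 20)))*0 = (5*(3/(-13)))*0 = (5*(3*(-1/13)))*0 = (5*(-3/13))*0 = -15/13*0 = 0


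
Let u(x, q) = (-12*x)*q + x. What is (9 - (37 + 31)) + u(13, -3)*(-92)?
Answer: -44311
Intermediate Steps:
u(x, q) = x - 12*q*x (u(x, q) = -12*q*x + x = x - 12*q*x)
(9 - (37 + 31)) + u(13, -3)*(-92) = (9 - (37 + 31)) + (13*(1 - 12*(-3)))*(-92) = (9 - 1*68) + (13*(1 + 36))*(-92) = (9 - 68) + (13*37)*(-92) = -59 + 481*(-92) = -59 - 44252 = -44311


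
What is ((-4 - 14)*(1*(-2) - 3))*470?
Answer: 42300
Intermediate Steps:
((-4 - 14)*(1*(-2) - 3))*470 = -18*(-2 - 3)*470 = -18*(-5)*470 = 90*470 = 42300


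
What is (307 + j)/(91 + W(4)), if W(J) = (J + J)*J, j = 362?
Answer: 223/41 ≈ 5.4390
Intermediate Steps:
W(J) = 2*J² (W(J) = (2*J)*J = 2*J²)
(307 + j)/(91 + W(4)) = (307 + 362)/(91 + 2*4²) = 669/(91 + 2*16) = 669/(91 + 32) = 669/123 = 669*(1/123) = 223/41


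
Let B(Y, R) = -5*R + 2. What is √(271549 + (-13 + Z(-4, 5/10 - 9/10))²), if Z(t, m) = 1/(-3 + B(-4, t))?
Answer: √98089705/19 ≈ 521.26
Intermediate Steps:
B(Y, R) = 2 - 5*R
Z(t, m) = 1/(-1 - 5*t) (Z(t, m) = 1/(-3 + (2 - 5*t)) = 1/(-1 - 5*t))
√(271549 + (-13 + Z(-4, 5/10 - 9/10))²) = √(271549 + (-13 - 1/(1 + 5*(-4)))²) = √(271549 + (-13 - 1/(1 - 20))²) = √(271549 + (-13 - 1/(-19))²) = √(271549 + (-13 - 1*(-1/19))²) = √(271549 + (-13 + 1/19)²) = √(271549 + (-246/19)²) = √(271549 + 60516/361) = √(98089705/361) = √98089705/19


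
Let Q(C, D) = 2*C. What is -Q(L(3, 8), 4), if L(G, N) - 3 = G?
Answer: -12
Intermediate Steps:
L(G, N) = 3 + G
-Q(L(3, 8), 4) = -2*(3 + 3) = -2*6 = -1*12 = -12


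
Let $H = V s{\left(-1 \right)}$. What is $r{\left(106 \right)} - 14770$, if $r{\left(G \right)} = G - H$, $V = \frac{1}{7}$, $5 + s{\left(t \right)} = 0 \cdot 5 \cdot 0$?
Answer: $- \frac{102643}{7} \approx -14663.0$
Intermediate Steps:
$s{\left(t \right)} = -5$ ($s{\left(t \right)} = -5 + 0 \cdot 5 \cdot 0 = -5 + 0 \cdot 0 = -5 + 0 = -5$)
$V = \frac{1}{7} \approx 0.14286$
$H = - \frac{5}{7}$ ($H = \frac{1}{7} \left(-5\right) = - \frac{5}{7} \approx -0.71429$)
$r{\left(G \right)} = \frac{5}{7} + G$ ($r{\left(G \right)} = G - - \frac{5}{7} = G + \frac{5}{7} = \frac{5}{7} + G$)
$r{\left(106 \right)} - 14770 = \left(\frac{5}{7} + 106\right) - 14770 = \frac{747}{7} - 14770 = - \frac{102643}{7}$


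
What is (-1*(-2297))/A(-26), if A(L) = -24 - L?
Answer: 2297/2 ≈ 1148.5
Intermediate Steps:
(-1*(-2297))/A(-26) = (-1*(-2297))/(-24 - 1*(-26)) = 2297/(-24 + 26) = 2297/2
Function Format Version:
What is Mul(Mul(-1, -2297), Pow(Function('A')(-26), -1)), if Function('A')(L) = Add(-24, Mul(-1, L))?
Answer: Rational(2297, 2) ≈ 1148.5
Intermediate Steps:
Mul(Mul(-1, -2297), Pow(Function('A')(-26), -1)) = Mul(Mul(-1, -2297), Pow(Add(-24, Mul(-1, -26)), -1)) = Mul(2297, Pow(Add(-24, 26), -1)) = Mul(2297, Pow(2, -1)) = Mul(2297, Rational(1, 2)) = Rational(2297, 2)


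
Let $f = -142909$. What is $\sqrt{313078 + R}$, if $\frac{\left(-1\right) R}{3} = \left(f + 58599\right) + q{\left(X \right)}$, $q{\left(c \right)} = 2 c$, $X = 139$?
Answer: $\sqrt{565174} \approx 751.78$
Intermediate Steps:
$R = 252096$ ($R = - 3 \left(\left(-142909 + 58599\right) + 2 \cdot 139\right) = - 3 \left(-84310 + 278\right) = \left(-3\right) \left(-84032\right) = 252096$)
$\sqrt{313078 + R} = \sqrt{313078 + 252096} = \sqrt{565174}$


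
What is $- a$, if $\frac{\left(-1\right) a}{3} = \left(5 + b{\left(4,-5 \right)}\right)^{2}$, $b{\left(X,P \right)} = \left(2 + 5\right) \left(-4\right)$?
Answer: $1587$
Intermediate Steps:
$b{\left(X,P \right)} = -28$ ($b{\left(X,P \right)} = 7 \left(-4\right) = -28$)
$a = -1587$ ($a = - 3 \left(5 - 28\right)^{2} = - 3 \left(-23\right)^{2} = \left(-3\right) 529 = -1587$)
$- a = \left(-1\right) \left(-1587\right) = 1587$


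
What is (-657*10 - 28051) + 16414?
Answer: -18207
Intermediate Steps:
(-657*10 - 28051) + 16414 = (-6570 - 28051) + 16414 = -34621 + 16414 = -18207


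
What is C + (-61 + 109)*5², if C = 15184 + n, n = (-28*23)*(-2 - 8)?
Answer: 22824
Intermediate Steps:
n = 6440 (n = -644*(-10) = 6440)
C = 21624 (C = 15184 + 6440 = 21624)
C + (-61 + 109)*5² = 21624 + (-61 + 109)*5² = 21624 + 48*25 = 21624 + 1200 = 22824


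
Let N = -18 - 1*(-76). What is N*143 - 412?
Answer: 7882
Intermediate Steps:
N = 58 (N = -18 + 76 = 58)
N*143 - 412 = 58*143 - 412 = 8294 - 412 = 7882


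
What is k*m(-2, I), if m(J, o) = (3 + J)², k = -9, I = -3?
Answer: -9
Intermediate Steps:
k*m(-2, I) = -9*(3 - 2)² = -9*1² = -9*1 = -9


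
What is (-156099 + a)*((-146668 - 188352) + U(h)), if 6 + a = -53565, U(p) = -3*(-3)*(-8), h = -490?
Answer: 70258739640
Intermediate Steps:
U(p) = -72 (U(p) = 9*(-8) = -72)
a = -53571 (a = -6 - 53565 = -53571)
(-156099 + a)*((-146668 - 188352) + U(h)) = (-156099 - 53571)*((-146668 - 188352) - 72) = -209670*(-335020 - 72) = -209670*(-335092) = 70258739640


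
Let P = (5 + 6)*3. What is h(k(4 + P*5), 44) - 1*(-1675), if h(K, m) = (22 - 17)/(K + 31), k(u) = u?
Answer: 67001/40 ≈ 1675.0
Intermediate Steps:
P = 33 (P = 11*3 = 33)
h(K, m) = 5/(31 + K)
h(k(4 + P*5), 44) - 1*(-1675) = 5/(31 + (4 + 33*5)) - 1*(-1675) = 5/(31 + (4 + 165)) + 1675 = 5/(31 + 169) + 1675 = 5/200 + 1675 = 5*(1/200) + 1675 = 1/40 + 1675 = 67001/40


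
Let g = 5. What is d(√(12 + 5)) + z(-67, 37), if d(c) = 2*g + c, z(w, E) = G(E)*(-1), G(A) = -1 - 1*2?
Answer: 13 + √17 ≈ 17.123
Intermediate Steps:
G(A) = -3 (G(A) = -1 - 2 = -3)
z(w, E) = 3 (z(w, E) = -3*(-1) = 3)
d(c) = 10 + c (d(c) = 2*5 + c = 10 + c)
d(√(12 + 5)) + z(-67, 37) = (10 + √(12 + 5)) + 3 = (10 + √17) + 3 = 13 + √17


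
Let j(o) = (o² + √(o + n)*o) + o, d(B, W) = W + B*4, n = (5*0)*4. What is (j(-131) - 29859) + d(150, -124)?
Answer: -12353 - 131*I*√131 ≈ -12353.0 - 1499.4*I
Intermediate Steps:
n = 0 (n = 0*4 = 0)
d(B, W) = W + 4*B
j(o) = o + o² + o^(3/2) (j(o) = (o² + √(o + 0)*o) + o = (o² + √o*o) + o = (o² + o^(3/2)) + o = o + o² + o^(3/2))
(j(-131) - 29859) + d(150, -124) = (-131*(1 - 131 + √(-131)) - 29859) + (-124 + 4*150) = (-131*(1 - 131 + I*√131) - 29859) + (-124 + 600) = (-131*(-130 + I*√131) - 29859) + 476 = ((17030 - 131*I*√131) - 29859) + 476 = (-12829 - 131*I*√131) + 476 = -12353 - 131*I*√131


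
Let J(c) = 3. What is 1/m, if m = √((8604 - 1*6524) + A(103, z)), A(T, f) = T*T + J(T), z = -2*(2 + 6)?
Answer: √3173/6346 ≈ 0.0088764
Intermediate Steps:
z = -16 (z = -2*8 = -16)
A(T, f) = 3 + T² (A(T, f) = T*T + 3 = T² + 3 = 3 + T²)
m = 2*√3173 (m = √((8604 - 1*6524) + (3 + 103²)) = √((8604 - 6524) + (3 + 10609)) = √(2080 + 10612) = √12692 = 2*√3173 ≈ 112.66)
1/m = 1/(2*√3173) = √3173/6346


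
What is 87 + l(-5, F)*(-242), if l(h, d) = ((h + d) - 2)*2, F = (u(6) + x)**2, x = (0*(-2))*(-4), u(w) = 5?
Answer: -8625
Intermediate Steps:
x = 0 (x = 0*(-4) = 0)
F = 25 (F = (5 + 0)**2 = 5**2 = 25)
l(h, d) = -4 + 2*d + 2*h (l(h, d) = ((d + h) - 2)*2 = (-2 + d + h)*2 = -4 + 2*d + 2*h)
87 + l(-5, F)*(-242) = 87 + (-4 + 2*25 + 2*(-5))*(-242) = 87 + (-4 + 50 - 10)*(-242) = 87 + 36*(-242) = 87 - 8712 = -8625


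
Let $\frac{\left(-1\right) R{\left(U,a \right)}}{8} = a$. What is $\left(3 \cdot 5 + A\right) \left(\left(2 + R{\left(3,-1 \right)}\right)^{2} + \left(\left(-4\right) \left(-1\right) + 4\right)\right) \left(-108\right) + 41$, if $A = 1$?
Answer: $-186583$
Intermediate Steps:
$R{\left(U,a \right)} = - 8 a$
$\left(3 \cdot 5 + A\right) \left(\left(2 + R{\left(3,-1 \right)}\right)^{2} + \left(\left(-4\right) \left(-1\right) + 4\right)\right) \left(-108\right) + 41 = \left(3 \cdot 5 + 1\right) \left(\left(2 - -8\right)^{2} + \left(\left(-4\right) \left(-1\right) + 4\right)\right) \left(-108\right) + 41 = \left(15 + 1\right) \left(\left(2 + 8\right)^{2} + \left(4 + 4\right)\right) \left(-108\right) + 41 = 16 \left(10^{2} + 8\right) \left(-108\right) + 41 = 16 \left(100 + 8\right) \left(-108\right) + 41 = 16 \cdot 108 \left(-108\right) + 41 = 1728 \left(-108\right) + 41 = -186624 + 41 = -186583$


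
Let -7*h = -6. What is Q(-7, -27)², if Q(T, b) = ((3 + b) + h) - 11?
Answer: 57121/49 ≈ 1165.7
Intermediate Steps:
h = 6/7 (h = -⅐*(-6) = 6/7 ≈ 0.85714)
Q(T, b) = -50/7 + b (Q(T, b) = ((3 + b) + 6/7) - 11 = (27/7 + b) - 11 = -50/7 + b)
Q(-7, -27)² = (-50/7 - 27)² = (-239/7)² = 57121/49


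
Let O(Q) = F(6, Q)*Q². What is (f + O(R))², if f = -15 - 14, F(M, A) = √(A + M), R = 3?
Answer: 4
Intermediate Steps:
O(Q) = Q²*√(6 + Q) (O(Q) = √(Q + 6)*Q² = √(6 + Q)*Q² = Q²*√(6 + Q))
f = -29
(f + O(R))² = (-29 + 3²*√(6 + 3))² = (-29 + 9*√9)² = (-29 + 9*3)² = (-29 + 27)² = (-2)² = 4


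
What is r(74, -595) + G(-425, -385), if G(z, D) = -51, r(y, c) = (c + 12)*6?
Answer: -3549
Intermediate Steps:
r(y, c) = 72 + 6*c (r(y, c) = (12 + c)*6 = 72 + 6*c)
r(74, -595) + G(-425, -385) = (72 + 6*(-595)) - 51 = (72 - 3570) - 51 = -3498 - 51 = -3549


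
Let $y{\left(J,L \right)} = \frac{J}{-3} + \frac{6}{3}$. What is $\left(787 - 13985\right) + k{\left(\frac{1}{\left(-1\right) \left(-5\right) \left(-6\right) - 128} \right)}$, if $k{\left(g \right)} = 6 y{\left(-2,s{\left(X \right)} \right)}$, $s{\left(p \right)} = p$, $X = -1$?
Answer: $-13182$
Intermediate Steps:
$y{\left(J,L \right)} = 2 - \frac{J}{3}$ ($y{\left(J,L \right)} = J \left(- \frac{1}{3}\right) + 6 \cdot \frac{1}{3} = - \frac{J}{3} + 2 = 2 - \frac{J}{3}$)
$k{\left(g \right)} = 16$ ($k{\left(g \right)} = 6 \left(2 - - \frac{2}{3}\right) = 6 \left(2 + \frac{2}{3}\right) = 6 \cdot \frac{8}{3} = 16$)
$\left(787 - 13985\right) + k{\left(\frac{1}{\left(-1\right) \left(-5\right) \left(-6\right) - 128} \right)} = \left(787 - 13985\right) + 16 = -13198 + 16 = -13182$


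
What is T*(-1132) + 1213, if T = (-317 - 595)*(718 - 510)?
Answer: 214737085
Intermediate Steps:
T = -189696 (T = -912*208 = -189696)
T*(-1132) + 1213 = -189696*(-1132) + 1213 = 214735872 + 1213 = 214737085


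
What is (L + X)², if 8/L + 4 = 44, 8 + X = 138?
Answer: 423801/25 ≈ 16952.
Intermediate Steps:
X = 130 (X = -8 + 138 = 130)
L = ⅕ (L = 8/(-4 + 44) = 8/40 = 8*(1/40) = ⅕ ≈ 0.20000)
(L + X)² = (⅕ + 130)² = (651/5)² = 423801/25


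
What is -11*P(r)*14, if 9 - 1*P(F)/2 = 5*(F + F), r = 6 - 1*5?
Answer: 308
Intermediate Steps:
r = 1 (r = 6 - 5 = 1)
P(F) = 18 - 20*F (P(F) = 18 - 10*(F + F) = 18 - 10*2*F = 18 - 20*F)
-11*P(r)*14 = -11*(18 - 20*1)*14 = -11*(18 - 20)*14 = -11*(-2)*14 = 22*14 = 308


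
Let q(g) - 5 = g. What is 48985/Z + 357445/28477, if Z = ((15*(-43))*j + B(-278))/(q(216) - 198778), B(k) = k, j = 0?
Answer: 276976361515375/7916606 ≈ 3.4987e+7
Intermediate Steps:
q(g) = 5 + g
Z = 278/198557 (Z = ((15*(-43))*0 - 278)/((5 + 216) - 198778) = (-645*0 - 278)/(221 - 198778) = (0 - 278)/(-198557) = -278*(-1/198557) = 278/198557 ≈ 0.0014001)
48985/Z + 357445/28477 = 48985/(278/198557) + 357445/28477 = 48985*(198557/278) + 357445*(1/28477) = 9726314645/278 + 357445/28477 = 276976361515375/7916606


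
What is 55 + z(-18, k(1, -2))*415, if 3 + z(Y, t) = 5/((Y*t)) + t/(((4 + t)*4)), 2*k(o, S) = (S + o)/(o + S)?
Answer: -50725/36 ≈ -1409.0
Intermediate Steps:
k(o, S) = ½ (k(o, S) = ((S + o)/(o + S))/2 = ((S + o)/(S + o))/2 = (½)*1 = ½)
z(Y, t) = -3 + t/(16 + 4*t) + 5/(Y*t) (z(Y, t) = -3 + (5/((Y*t)) + t/(((4 + t)*4))) = -3 + (5*(1/(Y*t)) + t/(16 + 4*t)) = -3 + (5/(Y*t) + t/(16 + 4*t)) = -3 + (t/(16 + 4*t) + 5/(Y*t)) = -3 + t/(16 + 4*t) + 5/(Y*t))
55 + z(-18, k(1, -2))*415 = 55 + ((¼)*(80 + 20*(½) - 48*(-18)*½ - 11*(-18)*(½)²)/(-18*(½)*(4 + ½)))*415 = 55 + ((¼)*(-1/18)*2*(80 + 10 + 432 - 11*(-18)*¼)/(9/2))*415 = 55 + ((¼)*(-1/18)*2*(2/9)*(80 + 10 + 432 + 99/2))*415 = 55 + ((¼)*(-1/18)*2*(2/9)*(1143/2))*415 = 55 - 127/36*415 = 55 - 52705/36 = -50725/36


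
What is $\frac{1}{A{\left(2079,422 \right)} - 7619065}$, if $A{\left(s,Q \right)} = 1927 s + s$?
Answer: $- \frac{1}{3610753} \approx -2.7695 \cdot 10^{-7}$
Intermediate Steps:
$A{\left(s,Q \right)} = 1928 s$
$\frac{1}{A{\left(2079,422 \right)} - 7619065} = \frac{1}{1928 \cdot 2079 - 7619065} = \frac{1}{4008312 - 7619065} = \frac{1}{-3610753} = - \frac{1}{3610753}$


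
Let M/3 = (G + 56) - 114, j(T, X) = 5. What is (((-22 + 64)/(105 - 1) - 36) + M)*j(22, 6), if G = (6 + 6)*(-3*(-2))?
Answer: 1665/52 ≈ 32.019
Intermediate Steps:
G = 72 (G = 12*6 = 72)
M = 42 (M = 3*((72 + 56) - 114) = 3*(128 - 114) = 3*14 = 42)
(((-22 + 64)/(105 - 1) - 36) + M)*j(22, 6) = (((-22 + 64)/(105 - 1) - 36) + 42)*5 = ((42/104 - 36) + 42)*5 = ((42*(1/104) - 36) + 42)*5 = ((21/52 - 36) + 42)*5 = (-1851/52 + 42)*5 = (333/52)*5 = 1665/52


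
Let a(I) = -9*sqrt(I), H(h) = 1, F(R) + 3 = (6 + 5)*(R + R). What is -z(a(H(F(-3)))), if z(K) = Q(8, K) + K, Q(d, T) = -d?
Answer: 17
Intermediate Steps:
F(R) = -3 + 22*R (F(R) = -3 + (6 + 5)*(R + R) = -3 + 11*(2*R) = -3 + 22*R)
z(K) = -8 + K (z(K) = -1*8 + K = -8 + K)
-z(a(H(F(-3)))) = -(-8 - 9*sqrt(1)) = -(-8 - 9*1) = -(-8 - 9) = -1*(-17) = 17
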